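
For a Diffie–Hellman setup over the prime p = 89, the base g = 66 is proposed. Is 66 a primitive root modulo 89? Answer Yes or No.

φ(89) = 89 − 1 = 88 = 2^3 · 11.
Test 66^(88/q) mod 89 for each prime factor q of 88:
66^44 ≡ 88 (mod 89)  [q = 2: ≢ 1 ✓]
66^8 ≡ 2 (mod 89)  [q = 11: ≢ 1 ✓]
Every test exponent gives a nontrivial residue, hence 66 generates the full group.

Yes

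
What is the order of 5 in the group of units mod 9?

ord(5) | φ(9) = φ(3^2) = 3·(3−1) = 6 = 2 · 3.
Divisors of 6: 1, 2, 3, 6.
Evaluate successive powers at the divisors of 6:
5^1 ≡ 5
5^2 ≡ 7
5^3 ≡ 8
5^6 ≡ 1
The smallest such exponent is 6, so the order of 5 is 6.

6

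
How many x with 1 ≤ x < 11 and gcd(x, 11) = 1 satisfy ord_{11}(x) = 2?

1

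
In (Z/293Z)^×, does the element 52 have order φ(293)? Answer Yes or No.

Yes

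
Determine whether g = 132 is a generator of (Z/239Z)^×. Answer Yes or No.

No

φ(239) = 239 − 1 = 238 = 2 · 7 · 17.
It suffices to check that the order of 132 is not a proper divisor of 238: compute 132^(238/q) for q ∈ {2, 7, 17}.
132^119 ≡ 1 (mod 239)  [q = 2: ≡ 1 ✗]
132^34 ≡ 1 (mod 239)  [q = 7: ≡ 1 ✗]
132^14 ≡ 101 (mod 239)  [q = 17: ≢ 1 ✓]
Since 132^119 ≡ 1, the order of 132 divides 119 < 238, so 132 is not a primitive root.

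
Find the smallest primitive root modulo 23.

φ(23) = 23 − 1 = 22 = 2 · 11.
g is a primitive root iff g^(22/q) ≢ 1 (mod 23) for each prime q ∈ {2, 11}.
g = 2: 2^11 ≡ 1 — hits 1, so not a primitive root.
g = 3: 3^11 ≡ 1 — hits 1, so not a primitive root.
g = 4: 4^11 ≡ 1 — hits 1, so not a primitive root.
g = 5: 5^11 ≡ 22; 5^2 ≡ 2 — none is 1, so 5 is a primitive root.
The smallest primitive root modulo 23 is 5.

5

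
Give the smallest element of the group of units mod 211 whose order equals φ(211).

φ(211) = 211 − 1 = 210 = 2 · 3 · 5 · 7.
Test candidates g = 2, 3, … against the prime factors q ∈ {2, 3, 5, 7} of φ(211): g is a generator iff g^(210/q) ≢ 1 for every such q.
g = 2: 2^105 ≡ 210; 2^70 ≡ 196; 2^42 ≡ 107; 2^30 ≡ 171 — none is 1, so 2 is a primitive root.
So 2 is the smallest generator of (Z/211Z)^×.

2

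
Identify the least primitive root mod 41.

φ(41) = 41 − 1 = 40 = 2^3 · 5.
g is a primitive root iff g^(40/q) ≢ 1 (mod 41) for each prime q ∈ {2, 5}.
g = 2: 2^20 ≡ 1 — hits 1, so not a primitive root.
g = 3: 3^20 ≡ 40; 3^8 ≡ 1 — hits 1, so not a primitive root.
g = 4: 4^20 ≡ 1 — hits 1, so not a primitive root.
g = 5: 5^20 ≡ 1 — hits 1, so not a primitive root.
g = 6: 6^20 ≡ 40; 6^8 ≡ 10 — none is 1, so 6 is a primitive root.
So 6 is the smallest generator of (Z/41Z)^×.

6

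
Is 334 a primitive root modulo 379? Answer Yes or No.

Yes

φ(379) = 379 − 1 = 378 = 2 · 3^3 · 7.
It suffices to check that the order of 334 is not a proper divisor of 378: compute 334^(378/q) for q ∈ {2, 3, 7}.
334^189 ≡ 378 (mod 379)  [q = 2: ≢ 1 ✓]
334^126 ≡ 327 (mod 379)  [q = 3: ≢ 1 ✓]
334^54 ≡ 119 (mod 379)  [q = 7: ≢ 1 ✓]
Every test exponent gives a nontrivial residue, hence 334 generates the full group.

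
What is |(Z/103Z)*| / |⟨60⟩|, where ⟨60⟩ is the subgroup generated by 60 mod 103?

2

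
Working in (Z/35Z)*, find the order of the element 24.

6

Since 24 ∈ (Z/35Z)^×, its order divides φ(35) = φ(5·7) = (5−1)·(7−1) = 4·6 = 24 = 2^3 · 3.
Divisors of 24: 1, 2, 3, 4, 6, 8, 12, 24.
Check 24^d mod 35 for each divisor in increasing order:
24^1 ≡ 24 (mod 35)
24^2 ≡ 16 (mod 35)
24^3 ≡ 34 (mod 35)
24^4 ≡ 11 (mod 35)
24^6 ≡ 1 (mod 35) ✓
The smallest such exponent is 6, so the order of 24 is 6.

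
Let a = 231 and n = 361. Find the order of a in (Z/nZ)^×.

342

Since 231 ∈ (Z/361Z)^×, its order divides φ(361) = φ(19^2) = 19·(19−1) = 342 = 2 · 3^2 · 19.
Divisors of 342: 1, 2, 3, 6, 9, 18, 19, 38, 57, 114, 171, 342.
Check 231^d mod 361 for each divisor in increasing order:
231^1 ≡ 231 (mod 361)
231^2 ≡ 294 (mod 361)
231^3 ≡ 46 (mod 361)
231^6 ≡ 311 (mod 361)
231^9 ≡ 227 (mod 361)
231^18 ≡ 267 (mod 361)
231^19 ≡ 307 (mod 361)
231^38 ≡ 28 (mod 361)
231^57 ≡ 293 (mod 361)
231^114 ≡ 292 (mod 361)
231^171 ≡ 360 (mod 361)
231^342 ≡ 1 (mod 361) ✓
So ord_361(231) = 342.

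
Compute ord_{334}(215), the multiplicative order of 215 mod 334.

83

Since 215 ∈ (Z/334Z)^×, its order divides φ(334) = φ(2)·φ(167) = 1·166 = 166 = 2 · 83.
Divisors of 166: 1, 2, 83, 166.
Evaluate successive powers at the divisors of 166:
215^1 ≡ 215
215^2 ≡ 133
215^83 ≡ 1
Therefore the multiplicative order of 215 modulo 334 is 83.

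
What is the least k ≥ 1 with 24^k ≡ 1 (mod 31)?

30

The order of 24 must divide φ(31) = 31 − 1 = 30 = 2 · 3 · 5.
Divisors of 30: 1, 2, 3, 5, 6, 10, 15, 30.
Evaluate successive powers at the divisors of 30:
24^1 ≡ 24
24^2 ≡ 18
24^3 ≡ 29
24^5 ≡ 26
24^6 ≡ 4
24^10 ≡ 25
24^15 ≡ 30
24^30 ≡ 1
So ord_31(24) = 30.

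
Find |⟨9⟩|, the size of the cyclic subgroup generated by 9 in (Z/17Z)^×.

8

By Lagrange's theorem, ord_17(9) divides φ(17) = 17 − 1 = 16 = 2^4.
Divisors of 16: 1, 2, 4, 8, 16.
Check 9^d mod 17 for each divisor in increasing order:
9^1 ≡ 9
9^2 ≡ 13
9^4 ≡ 16
9^8 ≡ 1
Therefore the multiplicative order of 9 modulo 17 is 8.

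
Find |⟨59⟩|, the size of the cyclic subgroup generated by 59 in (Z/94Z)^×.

23

ord(59) | φ(94) = φ(2)·φ(47) = 1·46 = 46 = 2 · 23.
Divisors of 46: 1, 2, 23, 46.
Test each divisor d:
59^1 ≡ 59 (mod 94)
59^2 ≡ 3 (mod 94)
59^23 ≡ 1 (mod 94) ✓
Hence ord(59) = 23.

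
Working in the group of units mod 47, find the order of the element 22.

Since 22 ∈ (Z/47Z)^×, its order divides φ(47) = 47 − 1 = 46 = 2 · 23.
Divisors of 46: 1, 2, 23, 46.
Test each divisor d:
22^1 ≡ 22 (mod 47)
22^2 ≡ 14 (mod 47)
22^23 ≡ 46 (mod 47)
22^46 ≡ 1 (mod 47) ✓
The smallest such exponent is 46, so the order of 22 is 46.

46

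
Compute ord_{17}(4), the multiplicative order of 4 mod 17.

ord(4) | φ(17) = 17 − 1 = 16 = 2^4.
Divisors of 16: 1, 2, 4, 8, 16.
Check 4^d mod 17 for each divisor in increasing order:
4^1 ≡ 4
4^2 ≡ 16
4^4 ≡ 1
The smallest such exponent is 4, so the order of 4 is 4.

4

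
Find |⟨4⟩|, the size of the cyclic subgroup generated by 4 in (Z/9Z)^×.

3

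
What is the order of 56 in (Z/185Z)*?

ord(56) | φ(185) = φ(5·37) = (5−1)·(37−1) = 4·36 = 144 = 2^4 · 3^2.
Divisors of 144: 1, 2, 3, 4, 6, 8, 9, 12, 16, 18, 24, 36, 48, 72, 144.
Test each divisor d:
56^1 ≡ 56 (mod 185)
56^2 ≡ 176 (mod 185)
56^3 ≡ 51 (mod 185)
56^4 ≡ 81 (mod 185)
56^6 ≡ 11 (mod 185)
56^8 ≡ 86 (mod 185)
56^9 ≡ 6 (mod 185)
56^12 ≡ 121 (mod 185)
56^16 ≡ 181 (mod 185)
56^18 ≡ 36 (mod 185)
56^24 ≡ 26 (mod 185)
56^36 ≡ 1 (mod 185) ✓
The smallest such exponent is 36, so the order of 56 is 36.

36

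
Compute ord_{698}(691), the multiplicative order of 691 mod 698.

348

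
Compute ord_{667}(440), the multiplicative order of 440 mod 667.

154

By Lagrange's theorem, ord_667(440) divides φ(667) = φ(23·29) = (23−1)·(29−1) = 22·28 = 616 = 2^3 · 7 · 11.
Divisors of 616: 1, 2, 4, 7, 8, 11, 14, 22, 28, 44, 56, 77, 88, 154, 308, 616.
Evaluate successive powers at the divisors of 616:
440^1 ≡ 440 (mod 667)
440^2 ≡ 170 (mod 667)
440^4 ≡ 219 (mod 667)
440^7 ≡ 347 (mod 667)
440^8 ≡ 604 (mod 667)
440^11 ≡ 622 (mod 667)
440^14 ≡ 349 (mod 667)
440^22 ≡ 24 (mod 667)
440^28 ≡ 407 (mod 667)
440^44 ≡ 576 (mod 667)
440^56 ≡ 233 (mod 667)
440^77 ≡ 231 (mod 667)
440^88 ≡ 277 (mod 667)
440^154 ≡ 1 (mod 667) ✓
Hence ord(440) = 154.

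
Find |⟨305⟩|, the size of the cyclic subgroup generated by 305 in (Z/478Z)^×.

119

Since 305 ∈ (Z/478Z)^×, its order divides φ(478) = φ(2)·φ(239) = 1·238 = 238 = 2 · 7 · 17.
Divisors of 238: 1, 2, 7, 14, 17, 34, 119, 238.
Test each divisor d:
305^1 ≡ 305
305^2 ≡ 293
305^7 ≡ 187
305^14 ≡ 75
305^17 ≡ 337
305^34 ≡ 283
305^119 ≡ 1
Therefore the multiplicative order of 305 modulo 478 is 119.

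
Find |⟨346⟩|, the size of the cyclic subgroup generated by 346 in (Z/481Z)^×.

36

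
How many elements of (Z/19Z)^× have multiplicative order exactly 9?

6

φ(19) = 19 − 1 = 18 = 2 · 3^2.
In a cyclic group of order 18, there are φ(d) elements of order d for each divisor d of 18, and zero for non-divisors.
9 = 3^2 divides 18, and φ(9) = 6.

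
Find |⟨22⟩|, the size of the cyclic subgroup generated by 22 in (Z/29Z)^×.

14

By Lagrange's theorem, ord_29(22) divides φ(29) = 29 − 1 = 28 = 2^2 · 7.
Divisors of 28: 1, 2, 4, 7, 14, 28.
Check 22^d mod 29 for each divisor in increasing order:
22^1 ≡ 22
22^2 ≡ 20
22^4 ≡ 23
22^7 ≡ 28
22^14 ≡ 1
Hence ord(22) = 14.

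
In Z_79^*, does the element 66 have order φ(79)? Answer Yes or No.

Yes

φ(79) = 79 − 1 = 78 = 2 · 3 · 13.
Test 66^(78/q) mod 79 for each prime factor q of 78:
66^39 ≡ 78 (mod 79)  [q = 2: ≢ 1 ✓]
66^26 ≡ 23 (mod 79)  [q = 3: ≢ 1 ✓]
66^6 ≡ 67 (mod 79)  [q = 13: ≢ 1 ✓]
None equal 1, so ord_79(66) = 78: 66 is a primitive root.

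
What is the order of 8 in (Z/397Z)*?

44

Since 8 ∈ (Z/397Z)^×, its order divides φ(397) = 397 − 1 = 396 = 2^2 · 3^2 · 11.
Divisors of 396: 1, 2, 3, 4, 6, 9, 11, 12, 18, 22, 33, 36, 44, 66, 99, 132, 198, 396.
Compute 8^d (mod 397) for the divisors d until we hit 1:
8^1 ≡ 8
8^2 ≡ 64
8^3 ≡ 115
8^4 ≡ 126
8^6 ≡ 124
8^9 ≡ 365
8^11 ≡ 334
8^12 ≡ 290
8^18 ≡ 230
8^22 ≡ 396
8^33 ≡ 63
8^36 ≡ 99
8^44 ≡ 1
Hence ord(8) = 44.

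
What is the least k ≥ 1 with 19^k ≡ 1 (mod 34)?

ord(19) | φ(34) = φ(2)·φ(17) = 1·16 = 16 = 2^4.
Divisors of 16: 1, 2, 4, 8, 16.
Evaluate successive powers at the divisors of 16:
19^1 ≡ 19 (mod 34)
19^2 ≡ 21 (mod 34)
19^4 ≡ 33 (mod 34)
19^8 ≡ 1 (mod 34) ✓
So ord_34(19) = 8.

8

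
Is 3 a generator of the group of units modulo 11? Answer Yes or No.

No

φ(11) = 11 − 1 = 10 = 2 · 5.
An element g generates (Z/11Z)^× iff g^(10/q) ≢ 1 (mod 11) for each prime q ∈ {2, 5}.
3^5 ≡ 1 (mod 11)  [q = 2: ≡ 1 ✗]
3^2 ≡ 9 (mod 11)  [q = 5: ≢ 1 ✓]
Since 3^5 ≡ 1, the order of 3 divides 5 < 10, so 3 is not a primitive root.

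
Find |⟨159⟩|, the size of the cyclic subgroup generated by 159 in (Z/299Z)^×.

66

The order of 159 must divide φ(299) = φ(13·23) = (13−1)·(23−1) = 12·22 = 264 = 2^3 · 3 · 11.
Divisors of 264: 1, 2, 3, 4, 6, 8, 11, 12, 22, 24, 33, 44, 66, 88, 132, 264.
Compute 159^d (mod 299) for the divisors d until we hit 1:
159^1 ≡ 159 (mod 299)
159^2 ≡ 165 (mod 299)
159^3 ≡ 222 (mod 299)
159^4 ≡ 16 (mod 299)
159^6 ≡ 248 (mod 299)
159^8 ≡ 256 (mod 299)
159^11 ≡ 22 (mod 299)
159^12 ≡ 209 (mod 299)
159^22 ≡ 185 (mod 299)
159^24 ≡ 27 (mod 299)
159^33 ≡ 183 (mod 299)
159^44 ≡ 139 (mod 299)
159^66 ≡ 1 (mod 299) ✓
The smallest such exponent is 66, so the order of 159 is 66.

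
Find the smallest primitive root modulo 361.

φ(361) = φ(19^2) = 19·(19−1) = 342 = 2 · 3^2 · 19.
g is a primitive root iff g^(342/q) ≢ 1 (mod 361) for each prime q ∈ {2, 3, 19}.
g = 2: 2^171 ≡ 360; 2^114 ≡ 292; 2^18 ≡ 58 — none is 1, so 2 is a primitive root.
So 2 is the smallest generator of (Z/361Z)^×.

2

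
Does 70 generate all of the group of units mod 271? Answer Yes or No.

No

φ(271) = 271 − 1 = 270 = 2 · 3^3 · 5.
It suffices to check that the order of 70 is not a proper divisor of 270: compute 70^(270/q) for q ∈ {2, 3, 5}.
70^135 ≡ 1 (mod 271)  [q = 2: ≡ 1 ✗]
70^90 ≡ 242 (mod 271)  [q = 3: ≢ 1 ✓]
70^54 ≡ 10 (mod 271)  [q = 5: ≢ 1 ✓]
70^135 ≡ 1 shows ord(70) | 135, strictly less than φ(271); not a primitive root.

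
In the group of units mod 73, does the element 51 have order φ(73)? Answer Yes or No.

No

φ(73) = 73 − 1 = 72 = 2^3 · 3^2.
51 is a primitive root mod 73 iff 51^(φ(73)/q) ≢ 1 for every prime q | φ(73), i.e. q ∈ {2, 3}.
51^36 ≡ 72 (mod 73)  [q = 2: ≢ 1 ✓]
51^24 ≡ 1 (mod 73)  [q = 3: ≡ 1 ✗]
51^24 ≡ 1 shows ord(51) | 24, strictly less than φ(73); not a primitive root.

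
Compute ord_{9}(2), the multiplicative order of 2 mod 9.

6

ord(2) | φ(9) = φ(3^2) = 3·(3−1) = 6 = 2 · 3.
Divisors of 6: 1, 2, 3, 6.
Test each divisor d:
2^1 ≡ 2 (mod 9)
2^2 ≡ 4 (mod 9)
2^3 ≡ 8 (mod 9)
2^6 ≡ 1 (mod 9) ✓
So ord_9(2) = 6.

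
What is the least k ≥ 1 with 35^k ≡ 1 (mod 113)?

16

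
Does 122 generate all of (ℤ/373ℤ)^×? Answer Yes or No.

No

φ(373) = 373 − 1 = 372 = 2^2 · 3 · 31.
122 is a primitive root mod 373 iff 122^(φ(373)/q) ≢ 1 for every prime q | φ(373), i.e. q ∈ {2, 3, 31}.
122^186 ≡ 1 (mod 373)  [q = 2: ≡ 1 ✗]
122^124 ≡ 88 (mod 373)  [q = 3: ≢ 1 ✓]
122^12 ≡ 215 (mod 373)  [q = 31: ≢ 1 ✓]
Since 122^186 ≡ 1, the order of 122 divides 186 < 372, so 122 is not a primitive root.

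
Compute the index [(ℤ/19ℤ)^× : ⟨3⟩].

The order of 3 must divide φ(19) = 19 − 1 = 18 = 2 · 3^2.
Divisors of 18: 1, 2, 3, 6, 9, 18.
Evaluate successive powers at the divisors of 18:
3^1 ≡ 3 (mod 19)
3^2 ≡ 9 (mod 19)
3^3 ≡ 8 (mod 19)
3^6 ≡ 7 (mod 19)
3^9 ≡ 18 (mod 19)
3^18 ≡ 1 (mod 19) ✓
Thus |⟨3⟩| = ord(3) = 18.
[(Z/19Z)^× : ⟨3⟩] = 18/18 = 1.

1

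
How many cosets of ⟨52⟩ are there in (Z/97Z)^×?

3

Since 52 ∈ (Z/97Z)^×, its order divides φ(97) = 97 − 1 = 96 = 2^5 · 3.
Divisors of 96: 1, 2, 3, 4, 6, 8, 12, 16, 24, 32, 48, 96.
Check 52^d mod 97 for each divisor in increasing order:
52^1 ≡ 52
52^2 ≡ 85
52^3 ≡ 55
52^4 ≡ 47
52^6 ≡ 18
52^8 ≡ 75
52^12 ≡ 33
52^16 ≡ 96
52^24 ≡ 22
52^32 ≡ 1
So ord_97(52) = 32, hence |⟨52⟩| = 32.
The index is φ(97) / ord(52) = 96 / 32 = 3.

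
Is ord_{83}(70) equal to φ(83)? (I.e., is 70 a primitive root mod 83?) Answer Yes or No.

φ(83) = 83 − 1 = 82 = 2 · 41.
Test 70^(82/q) mod 83 for each prime factor q of 82:
70^41 ≡ 1 (mod 83)  [q = 2: ≡ 1 ✗]
70^2 ≡ 3 (mod 83)  [q = 41: ≢ 1 ✓]
Since 70^41 ≡ 1, the order of 70 divides 41 < 82, so 70 is not a primitive root.

No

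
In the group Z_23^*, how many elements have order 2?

φ(23) = 23 − 1 = 22 = 2 · 11.
In a cyclic group of order 22, there are φ(d) elements of order d for each divisor d of 22, and zero for non-divisors.
2 | 22, and φ(2) = 2 − 1 = 1.

1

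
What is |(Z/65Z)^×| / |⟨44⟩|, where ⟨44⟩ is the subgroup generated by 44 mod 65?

12

ord(44) | φ(65) = φ(5·13) = (5−1)·(13−1) = 4·12 = 48 = 2^4 · 3.
Divisors of 48: 1, 2, 3, 4, 6, 8, 12, 16, 24, 48.
Check 44^d mod 65 for each divisor in increasing order:
44^1 ≡ 44 (mod 65)
44^2 ≡ 51 (mod 65)
44^3 ≡ 34 (mod 65)
44^4 ≡ 1 (mod 65) ✓
Thus |⟨44⟩| = ord(44) = 4.
The index is φ(65) / ord(44) = 48 / 4 = 12.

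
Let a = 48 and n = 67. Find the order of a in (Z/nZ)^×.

66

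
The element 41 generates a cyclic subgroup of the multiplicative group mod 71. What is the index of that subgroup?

5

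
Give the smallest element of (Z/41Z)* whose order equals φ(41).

φ(41) = 41 − 1 = 40 = 2^3 · 5.
Test candidates g = 2, 3, … against the prime factors q ∈ {2, 5} of φ(41): g is a generator iff g^(40/q) ≢ 1 for every such q.
g = 2: 2^20 ≡ 1 — hits 1, so not a primitive root.
g = 3: 3^20 ≡ 40; 3^8 ≡ 1 — hits 1, so not a primitive root.
g = 4: 4^20 ≡ 1 — hits 1, so not a primitive root.
g = 5: 5^20 ≡ 1 — hits 1, so not a primitive root.
g = 6: 6^20 ≡ 40; 6^8 ≡ 10 — none is 1, so 6 is a primitive root.
The smallest primitive root modulo 41 is 6.

6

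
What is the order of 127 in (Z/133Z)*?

18

Since 127 ∈ (Z/133Z)^×, its order divides φ(133) = φ(7·19) = (7−1)·(19−1) = 6·18 = 108 = 2^2 · 3^3.
Divisors of 108: 1, 2, 3, 4, 6, 9, 12, 18, 27, 36, 54, 108.
Compute 127^d (mod 133) for the divisors d until we hit 1:
127^1 ≡ 127 (mod 133)
127^2 ≡ 36 (mod 133)
127^3 ≡ 50 (mod 133)
127^4 ≡ 99 (mod 133)
127^6 ≡ 106 (mod 133)
127^9 ≡ 113 (mod 133)
127^12 ≡ 64 (mod 133)
127^18 ≡ 1 (mod 133) ✓
The smallest such exponent is 18, so the order of 127 is 18.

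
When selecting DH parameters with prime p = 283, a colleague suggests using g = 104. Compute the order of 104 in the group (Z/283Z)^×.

The order of 104 must divide φ(283) = 283 − 1 = 282 = 2 · 3 · 47.
Divisors of 282: 1, 2, 3, 6, 47, 94, 141, 282.
Check 104^d mod 283 for each divisor in increasing order:
104^1 ≡ 104 (mod 283)
104^2 ≡ 62 (mod 283)
104^3 ≡ 222 (mod 283)
104^6 ≡ 42 (mod 283)
104^47 ≡ 45 (mod 283)
104^94 ≡ 44 (mod 283)
104^141 ≡ 282 (mod 283)
104^282 ≡ 1 (mod 283) ✓
Therefore the multiplicative order of 104 modulo 283 is 282.

282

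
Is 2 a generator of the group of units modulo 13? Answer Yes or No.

φ(13) = 13 − 1 = 12 = 2^2 · 3.
Test 2^(12/q) mod 13 for each prime factor q of 12:
2^6 ≡ 12 (mod 13)  [q = 2: ≢ 1 ✓]
2^4 ≡ 3 (mod 13)  [q = 3: ≢ 1 ✓]
None equal 1, so ord_13(2) = 12: 2 is a primitive root.

Yes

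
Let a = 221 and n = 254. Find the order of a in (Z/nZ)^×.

21

Since 221 ∈ (Z/254Z)^×, its order divides φ(254) = φ(2)·φ(127) = 1·126 = 126 = 2 · 3^2 · 7.
Divisors of 126: 1, 2, 3, 6, 7, 9, 14, 18, 21, 42, 63, 126.
Check 221^d mod 254 for each divisor in increasing order:
221^1 ≡ 221
221^2 ≡ 73
221^3 ≡ 131
221^6 ≡ 143
221^7 ≡ 107
221^9 ≡ 191
221^14 ≡ 19
221^18 ≡ 159
221^21 ≡ 1
Hence ord(221) = 21.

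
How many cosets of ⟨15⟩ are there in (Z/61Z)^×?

4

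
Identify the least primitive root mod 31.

3

φ(31) = 31 − 1 = 30 = 2 · 3 · 5.
g is a primitive root iff g^(30/q) ≢ 1 (mod 31) for each prime q ∈ {2, 3, 5}.
g = 2: 2^15 ≡ 1 — hits 1, so not a primitive root.
g = 3: 3^15 ≡ 30; 3^10 ≡ 25; 3^6 ≡ 16 — none is 1, so 3 is a primitive root.
The smallest primitive root modulo 31 is 3.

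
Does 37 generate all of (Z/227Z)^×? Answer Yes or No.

Yes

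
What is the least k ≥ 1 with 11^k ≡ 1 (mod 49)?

21

The order of 11 must divide φ(49) = φ(7^2) = 7·(7−1) = 42 = 2 · 3 · 7.
Divisors of 42: 1, 2, 3, 6, 7, 14, 21, 42.
Test each divisor d:
11^1 ≡ 11
11^2 ≡ 23
11^3 ≡ 8
11^6 ≡ 15
11^7 ≡ 18
11^14 ≡ 30
11^21 ≡ 1
Therefore the multiplicative order of 11 modulo 49 is 21.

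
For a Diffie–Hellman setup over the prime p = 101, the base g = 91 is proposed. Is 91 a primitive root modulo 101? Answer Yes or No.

φ(101) = 101 − 1 = 100 = 2^2 · 5^2.
It suffices to check that the order of 91 is not a proper divisor of 100: compute 91^(100/q) for q ∈ {2, 5}.
91^50 ≡ 100 (mod 101)  [q = 2: ≢ 1 ✓]
91^20 ≡ 1 (mod 101)  [q = 5: ≡ 1 ✗]
The check at q = 5 fails, so 91 generates a proper subgroup.

No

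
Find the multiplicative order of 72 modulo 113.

56

ord(72) | φ(113) = 113 − 1 = 112 = 2^4 · 7.
Divisors of 112: 1, 2, 4, 7, 8, 14, 16, 28, 56, 112.
Check 72^d mod 113 for each divisor in increasing order:
72^1 ≡ 72 (mod 113)
72^2 ≡ 99 (mod 113)
72^4 ≡ 83 (mod 113)
72^7 ≡ 69 (mod 113)
72^8 ≡ 109 (mod 113)
72^14 ≡ 15 (mod 113)
72^16 ≡ 16 (mod 113)
72^28 ≡ 112 (mod 113)
72^56 ≡ 1 (mod 113) ✓
Hence ord(72) = 56.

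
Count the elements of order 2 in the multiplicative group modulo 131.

φ(131) = 131 − 1 = 130 = 2 · 5 · 13.
Since (Z/131Z)^× is cyclic of order 130, the number of elements of order d is φ(d) when d | 130 and 0 otherwise.
2 | 130, and φ(2) = 2 − 1 = 1.

1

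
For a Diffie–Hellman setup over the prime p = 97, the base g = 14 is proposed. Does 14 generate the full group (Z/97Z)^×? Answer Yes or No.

Yes

φ(97) = 97 − 1 = 96 = 2^5 · 3.
14 is a primitive root mod 97 iff 14^(φ(97)/q) ≢ 1 for every prime q | φ(97), i.e. q ∈ {2, 3}.
14^48 ≡ 96 (mod 97)  [q = 2: ≢ 1 ✓]
14^32 ≡ 61 (mod 97)  [q = 3: ≢ 1 ✓]
None equal 1, so ord_97(14) = 96: 14 is a primitive root.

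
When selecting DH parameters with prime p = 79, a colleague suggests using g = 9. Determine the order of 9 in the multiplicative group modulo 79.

39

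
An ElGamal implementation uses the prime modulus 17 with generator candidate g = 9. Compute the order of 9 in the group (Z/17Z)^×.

The order of 9 must divide φ(17) = 17 − 1 = 16 = 2^4.
Divisors of 16: 1, 2, 4, 8, 16.
Compute 9^d (mod 17) for the divisors d until we hit 1:
9^1 ≡ 9
9^2 ≡ 13
9^4 ≡ 16
9^8 ≡ 1
Therefore the multiplicative order of 9 modulo 17 is 8.

8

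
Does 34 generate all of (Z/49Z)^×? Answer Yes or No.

No

φ(49) = φ(7^2) = 7·(7−1) = 42 = 2 · 3 · 7.
34 is a primitive root mod 49 iff 34^(φ(49)/q) ≢ 1 for every prime q | φ(49), i.e. q ∈ {2, 3, 7}.
34^21 ≡ 48 (mod 49)  [q = 2: ≢ 1 ✓]
34^14 ≡ 1 (mod 49)  [q = 3: ≡ 1 ✗]
34^6 ≡ 36 (mod 49)  [q = 7: ≢ 1 ✓]
34^14 ≡ 1 shows ord(34) | 14, strictly less than φ(49); not a primitive root.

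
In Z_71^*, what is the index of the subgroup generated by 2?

2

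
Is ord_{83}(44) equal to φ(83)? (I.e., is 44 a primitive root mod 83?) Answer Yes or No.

No

φ(83) = 83 − 1 = 82 = 2 · 41.
It suffices to check that the order of 44 is not a proper divisor of 82: compute 44^(82/q) for q ∈ {2, 41}.
44^41 ≡ 1 (mod 83)  [q = 2: ≡ 1 ✗]
44^2 ≡ 27 (mod 83)  [q = 41: ≢ 1 ✓]
The check at q = 2 fails, so 44 generates a proper subgroup.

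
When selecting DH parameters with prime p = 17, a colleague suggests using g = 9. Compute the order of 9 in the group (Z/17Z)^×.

Since 9 ∈ (Z/17Z)^×, its order divides φ(17) = 17 − 1 = 16 = 2^4.
Divisors of 16: 1, 2, 4, 8, 16.
Evaluate successive powers at the divisors of 16:
9^1 ≡ 9
9^2 ≡ 13
9^4 ≡ 16
9^8 ≡ 1
Therefore the multiplicative order of 9 modulo 17 is 8.

8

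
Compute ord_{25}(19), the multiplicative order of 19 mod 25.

ord(19) | φ(25) = φ(5^2) = 5·(5−1) = 20 = 2^2 · 5.
Divisors of 20: 1, 2, 4, 5, 10, 20.
Compute 19^d (mod 25) for the divisors d until we hit 1:
19^1 ≡ 19
19^2 ≡ 11
19^4 ≡ 21
19^5 ≡ 24
19^10 ≡ 1
The smallest such exponent is 10, so the order of 19 is 10.

10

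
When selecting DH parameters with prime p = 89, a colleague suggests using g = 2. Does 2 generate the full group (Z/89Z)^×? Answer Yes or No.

No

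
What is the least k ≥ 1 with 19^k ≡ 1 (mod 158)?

Since 19 ∈ (Z/158Z)^×, its order divides φ(158) = φ(2)·φ(79) = 1·78 = 78 = 2 · 3 · 13.
Divisors of 78: 1, 2, 3, 6, 13, 26, 39, 78.
Check 19^d mod 158 for each divisor in increasing order:
19^1 ≡ 19 (mod 158)
19^2 ≡ 45 (mod 158)
19^3 ≡ 65 (mod 158)
19^6 ≡ 117 (mod 158)
19^13 ≡ 23 (mod 158)
19^26 ≡ 55 (mod 158)
19^39 ≡ 1 (mod 158) ✓
So ord_158(19) = 39.

39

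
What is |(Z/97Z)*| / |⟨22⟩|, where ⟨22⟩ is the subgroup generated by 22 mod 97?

24

The order of 22 must divide φ(97) = 97 − 1 = 96 = 2^5 · 3.
Divisors of 96: 1, 2, 3, 4, 6, 8, 12, 16, 24, 32, 48, 96.
Evaluate successive powers at the divisors of 96:
22^1 ≡ 22
22^2 ≡ 96
22^3 ≡ 75
22^4 ≡ 1
Thus |⟨22⟩| = ord(22) = 4.
[(Z/97Z)^× : ⟨22⟩] = 96/4 = 24.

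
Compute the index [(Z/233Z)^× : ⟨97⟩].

29

ord(97) | φ(233) = 233 − 1 = 232 = 2^3 · 29.
Divisors of 232: 1, 2, 4, 8, 29, 58, 116, 232.
Evaluate successive powers at the divisors of 232:
97^1 ≡ 97
97^2 ≡ 89
97^4 ≡ 232
97^8 ≡ 1
So ord_233(97) = 8, hence |⟨97⟩| = 8.
[(Z/233Z)^× : ⟨97⟩] = 232/8 = 29.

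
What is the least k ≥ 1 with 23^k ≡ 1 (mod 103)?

17

By Lagrange's theorem, ord_103(23) divides φ(103) = 103 − 1 = 102 = 2 · 3 · 17.
Divisors of 102: 1, 2, 3, 6, 17, 34, 51, 102.
Test each divisor d:
23^1 ≡ 23 (mod 103)
23^2 ≡ 14 (mod 103)
23^3 ≡ 13 (mod 103)
23^6 ≡ 66 (mod 103)
23^17 ≡ 1 (mod 103) ✓
The smallest such exponent is 17, so the order of 23 is 17.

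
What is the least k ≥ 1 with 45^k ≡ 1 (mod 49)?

Since 45 ∈ (Z/49Z)^×, its order divides φ(49) = φ(7^2) = 7·(7−1) = 42 = 2 · 3 · 7.
Divisors of 42: 1, 2, 3, 6, 7, 14, 21, 42.
Check 45^d mod 49 for each divisor in increasing order:
45^1 ≡ 45 (mod 49)
45^2 ≡ 16 (mod 49)
45^3 ≡ 34 (mod 49)
45^6 ≡ 29 (mod 49)
45^7 ≡ 31 (mod 49)
45^14 ≡ 30 (mod 49)
45^21 ≡ 48 (mod 49)
45^42 ≡ 1 (mod 49) ✓
Therefore the multiplicative order of 45 modulo 49 is 42.

42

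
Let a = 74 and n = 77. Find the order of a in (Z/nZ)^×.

30

The order of 74 must divide φ(77) = φ(7·11) = (7−1)·(11−1) = 6·10 = 60 = 2^2 · 3 · 5.
Divisors of 60: 1, 2, 3, 4, 5, 6, 10, 12, 15, 20, 30, 60.
Evaluate successive powers at the divisors of 60:
74^1 ≡ 74 (mod 77)
74^2 ≡ 9 (mod 77)
74^3 ≡ 50 (mod 77)
74^4 ≡ 4 (mod 77)
74^5 ≡ 65 (mod 77)
74^6 ≡ 36 (mod 77)
74^10 ≡ 67 (mod 77)
74^12 ≡ 64 (mod 77)
74^15 ≡ 43 (mod 77)
74^20 ≡ 23 (mod 77)
74^30 ≡ 1 (mod 77) ✓
So ord_77(74) = 30.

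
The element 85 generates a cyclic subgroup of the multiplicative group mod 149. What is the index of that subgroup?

By Lagrange's theorem, ord_149(85) divides φ(149) = 149 − 1 = 148 = 2^2 · 37.
Divisors of 148: 1, 2, 4, 37, 74, 148.
Test each divisor d:
85^1 ≡ 85 (mod 149)
85^2 ≡ 73 (mod 149)
85^4 ≡ 114 (mod 149)
85^37 ≡ 1 (mod 149) ✓
Thus |⟨85⟩| = ord(85) = 37.
The index is φ(149) / ord(85) = 148 / 37 = 4.

4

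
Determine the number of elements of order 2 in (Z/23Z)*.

1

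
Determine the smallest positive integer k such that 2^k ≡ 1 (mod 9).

6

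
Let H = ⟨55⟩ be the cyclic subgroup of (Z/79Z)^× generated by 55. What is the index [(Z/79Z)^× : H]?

26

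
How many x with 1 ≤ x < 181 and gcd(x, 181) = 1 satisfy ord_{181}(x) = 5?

4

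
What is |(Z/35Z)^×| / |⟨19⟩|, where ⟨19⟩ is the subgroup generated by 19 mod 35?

4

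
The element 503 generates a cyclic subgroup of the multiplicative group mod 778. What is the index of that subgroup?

2

The order of 503 must divide φ(778) = φ(2)·φ(389) = 1·388 = 388 = 2^2 · 97.
Divisors of 388: 1, 2, 4, 97, 194, 388.
Check 503^d mod 778 for each divisor in increasing order:
503^1 ≡ 503 (mod 778)
503^2 ≡ 159 (mod 778)
503^4 ≡ 385 (mod 778)
503^97 ≡ 777 (mod 778)
503^194 ≡ 1 (mod 778) ✓
The order of 503 is 194, so the subgroup it generates has 194 elements.
The index is φ(778) / ord(503) = 388 / 194 = 2.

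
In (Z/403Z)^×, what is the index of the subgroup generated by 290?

12

By Lagrange's theorem, ord_403(290) divides φ(403) = φ(13·31) = (13−1)·(31−1) = 12·30 = 360 = 2^3 · 3^2 · 5.
Divisors of 360: 1, 2, 3, 4, 5, 6, 8, 9, 10, 12, 15, 18, 20, 24, 30, 36, 40, 45, 60, 72, 90, 120, 180, 360.
Check 290^d mod 403 for each divisor in increasing order:
290^1 ≡ 290
290^2 ≡ 276
290^3 ≡ 246
290^4 ≡ 9
290^5 ≡ 192
290^6 ≡ 66
290^8 ≡ 81
290^9 ≡ 116
290^10 ≡ 191
290^12 ≡ 326
290^15 ≡ 402
290^18 ≡ 157
290^20 ≡ 211
290^24 ≡ 287
290^30 ≡ 1
So ord_403(290) = 30, hence |⟨290⟩| = 30.
Index = |(Z/403Z)^×| / |⟨290⟩| = 360 / 30 = 12.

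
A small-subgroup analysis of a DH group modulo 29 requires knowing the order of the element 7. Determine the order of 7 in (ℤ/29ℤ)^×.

7

By Lagrange's theorem, ord_29(7) divides φ(29) = 29 − 1 = 28 = 2^2 · 7.
Divisors of 28: 1, 2, 4, 7, 14, 28.
Compute 7^d (mod 29) for the divisors d until we hit 1:
7^1 ≡ 7 (mod 29)
7^2 ≡ 20 (mod 29)
7^4 ≡ 23 (mod 29)
7^7 ≡ 1 (mod 29) ✓
The smallest such exponent is 7, so the order of 7 is 7.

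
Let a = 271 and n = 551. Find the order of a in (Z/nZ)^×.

ord(271) | φ(551) = φ(19·29) = (19−1)·(29−1) = 18·28 = 504 = 2^3 · 3^2 · 7.
Divisors of 504: 1, 2, 3, 4, 6, 7, 8, 9, 12, 14, 18, 21, 24, 28, 36, 42, 56, 63, 72, 84, 126, 168, 252, 504.
Evaluate successive powers at the divisors of 504:
271^1 ≡ 271
271^2 ≡ 158
271^3 ≡ 391
271^4 ≡ 169
271^6 ≡ 254
271^7 ≡ 510
271^8 ≡ 460
271^9 ≡ 134
271^12 ≡ 49
271^14 ≡ 28
271^18 ≡ 324
271^21 ≡ 505
271^24 ≡ 197
271^28 ≡ 233
271^36 ≡ 286
271^42 ≡ 463
271^56 ≡ 291
271^63 ≡ 191
271^72 ≡ 248
271^84 ≡ 30
271^126 ≡ 115
271^168 ≡ 349
271^252 ≡ 1
Therefore the multiplicative order of 271 modulo 551 is 252.

252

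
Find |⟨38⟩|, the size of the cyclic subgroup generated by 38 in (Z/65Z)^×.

4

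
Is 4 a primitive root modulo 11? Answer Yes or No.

No

φ(11) = 11 − 1 = 10 = 2 · 5.
4 is a primitive root mod 11 iff 4^(φ(11)/q) ≢ 1 for every prime q | φ(11), i.e. q ∈ {2, 5}.
4^5 ≡ 1 (mod 11)  [q = 2: ≡ 1 ✗]
4^2 ≡ 5 (mod 11)  [q = 5: ≢ 1 ✓]
4^5 ≡ 1 shows ord(4) | 5, strictly less than φ(11); not a primitive root.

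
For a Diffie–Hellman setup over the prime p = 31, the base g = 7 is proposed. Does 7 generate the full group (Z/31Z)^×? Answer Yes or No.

No

φ(31) = 31 − 1 = 30 = 2 · 3 · 5.
It suffices to check that the order of 7 is not a proper divisor of 30: compute 7^(30/q) for q ∈ {2, 3, 5}.
7^15 ≡ 1 (mod 31)  [q = 2: ≡ 1 ✗]
7^10 ≡ 25 (mod 31)  [q = 3: ≢ 1 ✓]
7^6 ≡ 4 (mod 31)  [q = 5: ≢ 1 ✓]
The check at q = 2 fails, so 7 generates a proper subgroup.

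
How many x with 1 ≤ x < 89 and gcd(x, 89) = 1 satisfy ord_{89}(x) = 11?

φ(89) = 89 − 1 = 88 = 2^3 · 11.
In a cyclic group of order 88, there are φ(d) elements of order d for each divisor d of 88, and zero for non-divisors.
11 | 88, and φ(11) = 11 − 1 = 10.

10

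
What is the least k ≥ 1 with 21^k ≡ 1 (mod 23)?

The order of 21 must divide φ(23) = 23 − 1 = 22 = 2 · 11.
Divisors of 22: 1, 2, 11, 22.
Check 21^d mod 23 for each divisor in increasing order:
21^1 ≡ 21 (mod 23)
21^2 ≡ 4 (mod 23)
21^11 ≡ 22 (mod 23)
21^22 ≡ 1 (mod 23) ✓
So ord_23(21) = 22.

22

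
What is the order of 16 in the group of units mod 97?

12

The order of 16 must divide φ(97) = 97 − 1 = 96 = 2^5 · 3.
Divisors of 96: 1, 2, 3, 4, 6, 8, 12, 16, 24, 32, 48, 96.
Check 16^d mod 97 for each divisor in increasing order:
16^1 ≡ 16
16^2 ≡ 62
16^3 ≡ 22
16^4 ≡ 61
16^6 ≡ 96
16^8 ≡ 35
16^12 ≡ 1
The smallest such exponent is 12, so the order of 16 is 12.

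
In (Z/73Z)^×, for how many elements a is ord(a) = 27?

φ(73) = 73 − 1 = 72 = 2^3 · 3^2.
Since (Z/73Z)^× is cyclic of order 72, the number of elements of order d is φ(d) when d | 72 and 0 otherwise.
27 does not divide 72, so no element of (Z/73Z)^× has order 27.

0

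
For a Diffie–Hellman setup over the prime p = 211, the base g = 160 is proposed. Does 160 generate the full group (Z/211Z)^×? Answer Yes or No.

Yes

φ(211) = 211 − 1 = 210 = 2 · 3 · 5 · 7.
It suffices to check that the order of 160 is not a proper divisor of 210: compute 160^(210/q) for q ∈ {2, 3, 5, 7}.
160^105 ≡ 210 (mod 211)  [q = 2: ≢ 1 ✓]
160^70 ≡ 14 (mod 211)  [q = 3: ≢ 1 ✓]
160^42 ≡ 55 (mod 211)  [q = 5: ≢ 1 ✓]
160^30 ≡ 148 (mod 211)  [q = 7: ≢ 1 ✓]
None equal 1, so ord_211(160) = 210: 160 is a primitive root.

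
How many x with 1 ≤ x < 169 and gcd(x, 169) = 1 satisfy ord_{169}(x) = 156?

48

φ(169) = φ(13^2) = 13·(13−1) = 156 = 2^2 · 3 · 13.
Since (Z/169Z)^× is cyclic of order 156, the number of elements of order d is φ(d) when d | 156 and 0 otherwise.
156 = 2^2 · 3 · 13 divides 156, and φ(156) = 48.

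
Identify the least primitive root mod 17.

φ(17) = 17 − 1 = 16 = 2^4.
Test candidates g = 2, 3, … against the prime factors q ∈ {2} of φ(17): g is a generator iff g^(16/q) ≢ 1 for every such q.
g = 2: 2^8 ≡ 1 — hits 1, so not a primitive root.
g = 3: 3^8 ≡ 16 — none is 1, so 3 is a primitive root.
The smallest primitive root modulo 17 is 3.

3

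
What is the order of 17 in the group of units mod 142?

10

ord(17) | φ(142) = φ(2)·φ(71) = 1·70 = 70 = 2 · 5 · 7.
Divisors of 70: 1, 2, 5, 7, 10, 14, 35, 70.
Check 17^d mod 142 for each divisor in increasing order:
17^1 ≡ 17 (mod 142)
17^2 ≡ 5 (mod 142)
17^5 ≡ 141 (mod 142)
17^7 ≡ 137 (mod 142)
17^10 ≡ 1 (mod 142) ✓
So ord_142(17) = 10.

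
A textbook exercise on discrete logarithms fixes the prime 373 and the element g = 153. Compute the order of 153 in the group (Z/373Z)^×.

The order of 153 must divide φ(373) = 373 − 1 = 372 = 2^2 · 3 · 31.
Divisors of 372: 1, 2, 3, 4, 6, 12, 31, 62, 93, 124, 186, 372.
Test each divisor d:
153^1 ≡ 153
153^2 ≡ 283
153^3 ≡ 31
153^4 ≡ 267
153^6 ≡ 215
153^12 ≡ 346
153^31 ≡ 285
153^62 ≡ 284
153^93 ≡ 372
153^124 ≡ 88
153^186 ≡ 1
Hence ord(153) = 186.

186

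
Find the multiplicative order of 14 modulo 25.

10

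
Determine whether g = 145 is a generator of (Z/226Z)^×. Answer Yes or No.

No

φ(226) = φ(2)·φ(113) = 1·112 = 112 = 2^4 · 7.
Test 145^(112/q) mod 226 for each prime factor q of 112:
145^56 ≡ 1 (mod 226)  [q = 2: ≡ 1 ✗]
145^16 ≡ 219 (mod 226)  [q = 7: ≢ 1 ✓]
The check at q = 2 fails, so 145 generates a proper subgroup.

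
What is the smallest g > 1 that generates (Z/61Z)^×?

φ(61) = 61 − 1 = 60 = 2^2 · 3 · 5.
g is a primitive root iff g^(60/q) ≢ 1 (mod 61) for each prime q ∈ {2, 3, 5}.
g = 2: 2^30 ≡ 60; 2^20 ≡ 47; 2^12 ≡ 9 — none is 1, so 2 is a primitive root.
The smallest primitive root modulo 61 is 2.

2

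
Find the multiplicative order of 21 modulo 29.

28

The order of 21 must divide φ(29) = 29 − 1 = 28 = 2^2 · 7.
Divisors of 28: 1, 2, 4, 7, 14, 28.
Evaluate successive powers at the divisors of 28:
21^1 ≡ 21 (mod 29)
21^2 ≡ 6 (mod 29)
21^4 ≡ 7 (mod 29)
21^7 ≡ 12 (mod 29)
21^14 ≡ 28 (mod 29)
21^28 ≡ 1 (mod 29) ✓
So ord_29(21) = 28.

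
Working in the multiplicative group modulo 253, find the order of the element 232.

11

ord(232) | φ(253) = φ(11·23) = (11−1)·(23−1) = 10·22 = 220 = 2^2 · 5 · 11.
Divisors of 220: 1, 2, 4, 5, 10, 11, 20, 22, 44, 55, 110, 220.
Compute 232^d (mod 253) for the divisors d until we hit 1:
232^1 ≡ 232
232^2 ≡ 188
232^4 ≡ 177
232^5 ≡ 78
232^10 ≡ 12
232^11 ≡ 1
Therefore the multiplicative order of 232 modulo 253 is 11.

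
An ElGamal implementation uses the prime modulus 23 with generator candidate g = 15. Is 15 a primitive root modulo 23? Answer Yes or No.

Yes

φ(23) = 23 − 1 = 22 = 2 · 11.
Test 15^(22/q) mod 23 for each prime factor q of 22:
15^11 ≡ 22 (mod 23)  [q = 2: ≢ 1 ✓]
15^2 ≡ 18 (mod 23)  [q = 11: ≢ 1 ✓]
None equal 1, so ord_23(15) = 22: 15 is a primitive root.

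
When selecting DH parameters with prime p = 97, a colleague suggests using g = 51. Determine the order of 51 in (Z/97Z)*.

32

The order of 51 must divide φ(97) = 97 − 1 = 96 = 2^5 · 3.
Divisors of 96: 1, 2, 3, 4, 6, 8, 12, 16, 24, 32, 48, 96.
Test each divisor d:
51^1 ≡ 51
51^2 ≡ 79
51^3 ≡ 52
51^4 ≡ 33
51^6 ≡ 85
51^8 ≡ 22
51^12 ≡ 47
51^16 ≡ 96
51^24 ≡ 75
51^32 ≡ 1
Therefore the multiplicative order of 51 modulo 97 is 32.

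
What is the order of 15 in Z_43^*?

21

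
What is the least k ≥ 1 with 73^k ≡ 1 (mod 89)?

22

The order of 73 must divide φ(89) = 89 − 1 = 88 = 2^3 · 11.
Divisors of 88: 1, 2, 4, 8, 11, 22, 44, 88.
Check 73^d mod 89 for each divisor in increasing order:
73^1 ≡ 73
73^2 ≡ 78
73^4 ≡ 32
73^8 ≡ 45
73^11 ≡ 88
73^22 ≡ 1
So ord_89(73) = 22.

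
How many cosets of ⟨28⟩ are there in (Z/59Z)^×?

2

By Lagrange's theorem, ord_59(28) divides φ(59) = 59 − 1 = 58 = 2 · 29.
Divisors of 58: 1, 2, 29, 58.
Test each divisor d:
28^1 ≡ 28 (mod 59)
28^2 ≡ 17 (mod 59)
28^29 ≡ 1 (mod 59) ✓
Thus |⟨28⟩| = ord(28) = 29.
Index = |(Z/59Z)^×| / |⟨28⟩| = 58 / 29 = 2.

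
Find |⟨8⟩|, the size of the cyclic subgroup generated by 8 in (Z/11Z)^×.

10

By Lagrange's theorem, ord_11(8) divides φ(11) = 11 − 1 = 10 = 2 · 5.
Divisors of 10: 1, 2, 5, 10.
Check 8^d mod 11 for each divisor in increasing order:
8^1 ≡ 8 (mod 11)
8^2 ≡ 9 (mod 11)
8^5 ≡ 10 (mod 11)
8^10 ≡ 1 (mod 11) ✓
Hence ord(8) = 10.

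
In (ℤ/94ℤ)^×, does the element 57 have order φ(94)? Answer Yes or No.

φ(94) = φ(2)·φ(47) = 1·46 = 46 = 2 · 23.
It suffices to check that the order of 57 is not a proper divisor of 46: compute 57^(46/q) for q ∈ {2, 23}.
57^23 ≡ 93 (mod 94)  [q = 2: ≢ 1 ✓]
57^2 ≡ 53 (mod 94)  [q = 23: ≢ 1 ✓]
None equal 1, so ord_94(57) = 46: 57 is a primitive root.

Yes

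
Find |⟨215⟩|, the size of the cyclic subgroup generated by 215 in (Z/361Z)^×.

171

By Lagrange's theorem, ord_361(215) divides φ(361) = φ(19^2) = 19·(19−1) = 342 = 2 · 3^2 · 19.
Divisors of 342: 1, 2, 3, 6, 9, 18, 19, 38, 57, 114, 171, 342.
Compute 215^d (mod 361) for the divisors d until we hit 1:
215^1 ≡ 215 (mod 361)
215^2 ≡ 17 (mod 361)
215^3 ≡ 45 (mod 361)
215^6 ≡ 220 (mod 361)
215^9 ≡ 153 (mod 361)
215^18 ≡ 305 (mod 361)
215^19 ≡ 234 (mod 361)
215^38 ≡ 245 (mod 361)
215^57 ≡ 292 (mod 361)
215^114 ≡ 68 (mod 361)
215^171 ≡ 1 (mod 361) ✓
Therefore the multiplicative order of 215 modulo 361 is 171.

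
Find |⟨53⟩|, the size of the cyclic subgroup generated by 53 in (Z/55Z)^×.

By Lagrange's theorem, ord_55(53) divides φ(55) = φ(5·11) = (5−1)·(11−1) = 4·10 = 40 = 2^3 · 5.
Divisors of 40: 1, 2, 4, 5, 8, 10, 20, 40.
Evaluate successive powers at the divisors of 40:
53^1 ≡ 53 (mod 55)
53^2 ≡ 4 (mod 55)
53^4 ≡ 16 (mod 55)
53^5 ≡ 23 (mod 55)
53^8 ≡ 36 (mod 55)
53^10 ≡ 34 (mod 55)
53^20 ≡ 1 (mod 55) ✓
So ord_55(53) = 20.

20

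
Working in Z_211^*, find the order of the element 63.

ord(63) | φ(211) = 211 − 1 = 210 = 2 · 3 · 5 · 7.
Divisors of 210: 1, 2, 3, 5, 6, 7, 10, 14, 15, 21, 30, 35, 42, 70, 105, 210.
Compute 63^d (mod 211) for the divisors d until we hit 1:
63^1 ≡ 63 (mod 211)
63^2 ≡ 171 (mod 211)
63^3 ≡ 12 (mod 211)
63^5 ≡ 153 (mod 211)
63^6 ≡ 144 (mod 211)
63^7 ≡ 210 (mod 211)
63^10 ≡ 199 (mod 211)
63^14 ≡ 1 (mod 211) ✓
So ord_211(63) = 14.

14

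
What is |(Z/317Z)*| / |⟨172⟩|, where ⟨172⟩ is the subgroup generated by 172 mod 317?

2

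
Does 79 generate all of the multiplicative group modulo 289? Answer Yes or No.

φ(289) = φ(17^2) = 17·(17−1) = 272 = 2^4 · 17.
Test 79^(272/q) mod 289 for each prime factor q of 272:
79^136 ≡ 288 (mod 289)  [q = 2: ≢ 1 ✓]
79^16 ≡ 69 (mod 289)  [q = 17: ≢ 1 ✓]
Every test exponent gives a nontrivial residue, hence 79 generates the full group.

Yes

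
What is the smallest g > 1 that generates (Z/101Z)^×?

2

φ(101) = 101 − 1 = 100 = 2^2 · 5^2.
Test candidates g = 2, 3, … against the prime factors q ∈ {2, 5} of φ(101): g is a generator iff g^(100/q) ≢ 1 for every such q.
g = 2: 2^50 ≡ 100; 2^20 ≡ 95 — none is 1, so 2 is a primitive root.
The smallest primitive root modulo 101 is 2.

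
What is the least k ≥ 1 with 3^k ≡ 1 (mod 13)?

3

By Lagrange's theorem, ord_13(3) divides φ(13) = 13 − 1 = 12 = 2^2 · 3.
Divisors of 12: 1, 2, 3, 4, 6, 12.
Check 3^d mod 13 for each divisor in increasing order:
3^1 ≡ 3 (mod 13)
3^2 ≡ 9 (mod 13)
3^3 ≡ 1 (mod 13) ✓
The smallest such exponent is 3, so the order of 3 is 3.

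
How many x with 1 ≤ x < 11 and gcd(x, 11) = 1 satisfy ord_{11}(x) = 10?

4

φ(11) = 11 − 1 = 10 = 2 · 5.
In a cyclic group of order 10, there are φ(d) elements of order d for each divisor d of 10, and zero for non-divisors.
10 = 2 · 5 divides 10, and φ(10) = 4.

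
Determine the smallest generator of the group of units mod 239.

φ(239) = 239 − 1 = 238 = 2 · 7 · 17.
Test candidates g = 2, 3, … against the prime factors q ∈ {2, 7, 17} of φ(239): g is a generator iff g^(238/q) ≢ 1 for every such q.
g = 2: 2^119 ≡ 1 — hits 1, so not a primitive root.
g = 3: 3^119 ≡ 1 — hits 1, so not a primitive root.
g = 4: 4^119 ≡ 1 — hits 1, so not a primitive root.
g = 5: 5^119 ≡ 1 — hits 1, so not a primitive root.
g = 6: 6^119 ≡ 1 — hits 1, so not a primitive root.
g = 7: 7^119 ≡ 238; 7^34 ≡ 24; 7^14 ≡ 211 — none is 1, so 7 is a primitive root.
The smallest primitive root modulo 239 is 7.

7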